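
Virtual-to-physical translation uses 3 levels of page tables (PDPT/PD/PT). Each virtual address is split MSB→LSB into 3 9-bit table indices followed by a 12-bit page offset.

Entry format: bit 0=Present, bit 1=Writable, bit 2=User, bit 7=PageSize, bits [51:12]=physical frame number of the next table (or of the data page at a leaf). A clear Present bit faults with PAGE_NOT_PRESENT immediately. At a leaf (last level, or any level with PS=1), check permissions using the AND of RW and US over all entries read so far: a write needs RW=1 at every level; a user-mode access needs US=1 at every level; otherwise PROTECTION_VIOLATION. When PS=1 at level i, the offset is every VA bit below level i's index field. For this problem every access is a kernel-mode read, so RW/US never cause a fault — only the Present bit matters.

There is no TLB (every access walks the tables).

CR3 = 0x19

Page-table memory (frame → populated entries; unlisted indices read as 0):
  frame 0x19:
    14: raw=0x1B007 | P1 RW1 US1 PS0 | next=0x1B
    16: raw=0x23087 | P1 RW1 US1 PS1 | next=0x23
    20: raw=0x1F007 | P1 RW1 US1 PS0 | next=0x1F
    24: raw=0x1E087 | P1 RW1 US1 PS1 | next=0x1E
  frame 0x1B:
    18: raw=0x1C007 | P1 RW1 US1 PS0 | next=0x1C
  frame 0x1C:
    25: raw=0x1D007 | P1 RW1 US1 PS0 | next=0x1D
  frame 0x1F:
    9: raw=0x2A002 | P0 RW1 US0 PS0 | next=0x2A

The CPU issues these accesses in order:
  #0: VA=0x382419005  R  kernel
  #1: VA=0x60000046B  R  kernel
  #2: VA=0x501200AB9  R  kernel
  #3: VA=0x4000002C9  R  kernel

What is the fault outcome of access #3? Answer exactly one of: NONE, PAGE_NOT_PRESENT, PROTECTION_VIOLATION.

Per-access translation:
#0 VA=0x382419005 (r,kernel):
  lvl0: tbl 0x19, slot 14 ⇒ 0x1B007 (P1/RW1/US1/PS0)
  lvl1: tbl 0x1B, slot 18 ⇒ 0x1C007 (P1/RW1/US1/PS0)
  lvl2: tbl 0x1C, slot 25 ⇒ 0x1D007 (P1/RW1/US1/PS0)
  ✓ 0x1D005  — 3 lookups
#1 VA=0x60000046B (r,kernel):
  lvl0: tbl 0x19, slot 24 ⇒ 0x1E087 (P1/RW1/US1/PS1)
  ✓ 0x1E46B (huge @L0)  — 1 lookups
#2 VA=0x501200AB9 (r,kernel):
  lvl0: tbl 0x19, slot 20 ⇒ 0x1F007 (P1/RW1/US1/PS0)
  lvl1: tbl 0x1F, slot 9 ⇒ 0x2A002 (P0/RW1/US0/PS0)
  ✗ PAGE_NOT_PRESENT  [2 reads]
#3 VA=0x4000002C9 (r,kernel):
  lvl0: tbl 0x19, slot 16 ⇒ 0x23087 (P1/RW1/US1/PS1)
  ✓ 0x232C9 (huge @L0)  — 1 lookups

Access #3 fault: NONE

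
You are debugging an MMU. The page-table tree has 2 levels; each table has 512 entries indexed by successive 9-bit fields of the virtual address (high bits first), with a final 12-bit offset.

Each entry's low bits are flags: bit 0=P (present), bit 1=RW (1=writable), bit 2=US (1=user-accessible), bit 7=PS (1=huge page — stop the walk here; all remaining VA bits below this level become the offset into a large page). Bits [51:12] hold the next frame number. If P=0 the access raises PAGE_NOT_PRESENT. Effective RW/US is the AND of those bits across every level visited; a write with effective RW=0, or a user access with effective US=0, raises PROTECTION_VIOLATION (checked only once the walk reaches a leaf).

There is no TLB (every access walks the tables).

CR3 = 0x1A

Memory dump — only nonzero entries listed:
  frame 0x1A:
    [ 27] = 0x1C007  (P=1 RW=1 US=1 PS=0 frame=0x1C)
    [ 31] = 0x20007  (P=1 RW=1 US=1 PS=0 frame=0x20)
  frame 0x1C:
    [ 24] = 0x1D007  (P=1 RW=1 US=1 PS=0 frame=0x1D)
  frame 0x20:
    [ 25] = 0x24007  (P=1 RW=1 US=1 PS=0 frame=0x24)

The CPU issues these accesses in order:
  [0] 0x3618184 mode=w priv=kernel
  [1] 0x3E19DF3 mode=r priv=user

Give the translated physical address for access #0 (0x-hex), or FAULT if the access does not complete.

Trace:
#0 VA=0x3618184 (w,kernel):
  lvl0: tbl 0x1A, slot 27 ⇒ 0x1C007 (P1/RW1/US1/PS0)
  lvl1: tbl 0x1C, slot 24 ⇒ 0x1D007 (P1/RW1/US1/PS0)
  ⇒ phys 0x1D184  [2 reads]
#1 VA=0x3E19DF3 (r,user):
  lvl0: tbl 0x1A, slot 31 ⇒ 0x20007 (P1/RW1/US1/PS0)
  lvl1: tbl 0x20, slot 25 ⇒ 0x24007 (P1/RW1/US1/PS0)
  ⇒ phys 0x24DF3  [2 reads]

Access #0 PA: 0x1D184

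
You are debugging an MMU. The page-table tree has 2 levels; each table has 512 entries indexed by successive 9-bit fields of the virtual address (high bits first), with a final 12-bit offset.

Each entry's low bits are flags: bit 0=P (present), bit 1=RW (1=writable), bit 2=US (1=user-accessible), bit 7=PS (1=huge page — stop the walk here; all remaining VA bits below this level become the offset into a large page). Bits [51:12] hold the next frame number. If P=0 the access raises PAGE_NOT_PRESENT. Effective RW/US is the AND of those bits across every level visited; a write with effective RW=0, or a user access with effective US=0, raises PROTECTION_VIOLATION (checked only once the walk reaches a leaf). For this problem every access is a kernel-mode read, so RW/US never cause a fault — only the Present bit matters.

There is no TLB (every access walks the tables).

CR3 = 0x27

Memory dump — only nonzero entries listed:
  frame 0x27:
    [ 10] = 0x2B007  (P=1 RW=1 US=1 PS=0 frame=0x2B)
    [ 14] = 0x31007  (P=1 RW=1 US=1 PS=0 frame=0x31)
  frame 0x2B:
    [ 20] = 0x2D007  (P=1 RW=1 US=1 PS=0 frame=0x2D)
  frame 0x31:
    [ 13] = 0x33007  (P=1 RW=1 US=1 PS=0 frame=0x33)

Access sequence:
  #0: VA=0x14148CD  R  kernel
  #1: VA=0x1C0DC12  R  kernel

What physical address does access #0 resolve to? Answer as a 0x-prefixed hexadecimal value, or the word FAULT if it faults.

Per-access translation:
#0 VA=0x14148CD (r,kernel):
  [0] read 0x27 idx=10: raw=0x2B007 flags P=1 W=1 U=1 S=0
  [1] read 0x2B idx=20: raw=0x2D007 flags P=1 W=1 U=1 S=0
  → PA=0x2D8CD  (2 entries read)
#1 VA=0x1C0DC12 (r,kernel):
  [0] read 0x27 idx=14: raw=0x31007 flags P=1 W=1 U=1 S=0
  [1] read 0x31 idx=13: raw=0x33007 flags P=1 W=1 U=1 S=0
  → PA=0x33C12  (2 entries read)

Access #0 PA: 0x2D8CD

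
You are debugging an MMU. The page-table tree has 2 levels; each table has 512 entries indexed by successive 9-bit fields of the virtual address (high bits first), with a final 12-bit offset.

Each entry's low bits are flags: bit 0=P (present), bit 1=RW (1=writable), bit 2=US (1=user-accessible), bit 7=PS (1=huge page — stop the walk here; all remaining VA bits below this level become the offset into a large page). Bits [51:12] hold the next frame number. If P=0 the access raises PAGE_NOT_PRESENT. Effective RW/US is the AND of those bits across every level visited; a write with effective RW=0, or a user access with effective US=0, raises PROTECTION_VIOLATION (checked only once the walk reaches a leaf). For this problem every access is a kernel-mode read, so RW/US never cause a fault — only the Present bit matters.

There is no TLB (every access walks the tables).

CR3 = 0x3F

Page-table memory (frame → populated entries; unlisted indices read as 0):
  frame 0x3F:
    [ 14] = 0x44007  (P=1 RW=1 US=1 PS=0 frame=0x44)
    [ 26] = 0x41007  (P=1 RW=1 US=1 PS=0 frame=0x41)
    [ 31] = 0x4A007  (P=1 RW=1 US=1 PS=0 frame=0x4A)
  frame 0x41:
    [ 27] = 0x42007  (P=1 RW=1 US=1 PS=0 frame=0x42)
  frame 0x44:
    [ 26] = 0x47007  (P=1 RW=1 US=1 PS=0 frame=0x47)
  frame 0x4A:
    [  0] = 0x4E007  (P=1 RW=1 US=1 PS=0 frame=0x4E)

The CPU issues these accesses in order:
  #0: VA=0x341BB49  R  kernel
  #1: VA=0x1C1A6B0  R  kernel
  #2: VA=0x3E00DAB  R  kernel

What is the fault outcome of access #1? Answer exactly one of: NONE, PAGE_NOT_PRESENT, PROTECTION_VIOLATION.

Walk each access:
#0 VA=0x341BB49 (r,kernel):
  L0 @0x3F[26] → 0x41007  P=1,RW=1,US=1,PS=0
  L1 @0x41[27] → 0x42007  P=1,RW=1,US=1,PS=0
  ✓ 0x42B49  — 2 lookups
#1 VA=0x1C1A6B0 (r,kernel):
  L0 @0x3F[14] → 0x44007  P=1,RW=1,US=1,PS=0
  L1 @0x44[26] → 0x47007  P=1,RW=1,US=1,PS=0
  ✓ 0x476B0  — 2 lookups
#2 VA=0x3E00DAB (r,kernel):
  L0 @0x3F[31] → 0x4A007  P=1,RW=1,US=1,PS=0
  L1 @0x4A[0] → 0x4E007  P=1,RW=1,US=1,PS=0
  ✓ 0x4EDAB  — 2 lookups

Access #1 fault: NONE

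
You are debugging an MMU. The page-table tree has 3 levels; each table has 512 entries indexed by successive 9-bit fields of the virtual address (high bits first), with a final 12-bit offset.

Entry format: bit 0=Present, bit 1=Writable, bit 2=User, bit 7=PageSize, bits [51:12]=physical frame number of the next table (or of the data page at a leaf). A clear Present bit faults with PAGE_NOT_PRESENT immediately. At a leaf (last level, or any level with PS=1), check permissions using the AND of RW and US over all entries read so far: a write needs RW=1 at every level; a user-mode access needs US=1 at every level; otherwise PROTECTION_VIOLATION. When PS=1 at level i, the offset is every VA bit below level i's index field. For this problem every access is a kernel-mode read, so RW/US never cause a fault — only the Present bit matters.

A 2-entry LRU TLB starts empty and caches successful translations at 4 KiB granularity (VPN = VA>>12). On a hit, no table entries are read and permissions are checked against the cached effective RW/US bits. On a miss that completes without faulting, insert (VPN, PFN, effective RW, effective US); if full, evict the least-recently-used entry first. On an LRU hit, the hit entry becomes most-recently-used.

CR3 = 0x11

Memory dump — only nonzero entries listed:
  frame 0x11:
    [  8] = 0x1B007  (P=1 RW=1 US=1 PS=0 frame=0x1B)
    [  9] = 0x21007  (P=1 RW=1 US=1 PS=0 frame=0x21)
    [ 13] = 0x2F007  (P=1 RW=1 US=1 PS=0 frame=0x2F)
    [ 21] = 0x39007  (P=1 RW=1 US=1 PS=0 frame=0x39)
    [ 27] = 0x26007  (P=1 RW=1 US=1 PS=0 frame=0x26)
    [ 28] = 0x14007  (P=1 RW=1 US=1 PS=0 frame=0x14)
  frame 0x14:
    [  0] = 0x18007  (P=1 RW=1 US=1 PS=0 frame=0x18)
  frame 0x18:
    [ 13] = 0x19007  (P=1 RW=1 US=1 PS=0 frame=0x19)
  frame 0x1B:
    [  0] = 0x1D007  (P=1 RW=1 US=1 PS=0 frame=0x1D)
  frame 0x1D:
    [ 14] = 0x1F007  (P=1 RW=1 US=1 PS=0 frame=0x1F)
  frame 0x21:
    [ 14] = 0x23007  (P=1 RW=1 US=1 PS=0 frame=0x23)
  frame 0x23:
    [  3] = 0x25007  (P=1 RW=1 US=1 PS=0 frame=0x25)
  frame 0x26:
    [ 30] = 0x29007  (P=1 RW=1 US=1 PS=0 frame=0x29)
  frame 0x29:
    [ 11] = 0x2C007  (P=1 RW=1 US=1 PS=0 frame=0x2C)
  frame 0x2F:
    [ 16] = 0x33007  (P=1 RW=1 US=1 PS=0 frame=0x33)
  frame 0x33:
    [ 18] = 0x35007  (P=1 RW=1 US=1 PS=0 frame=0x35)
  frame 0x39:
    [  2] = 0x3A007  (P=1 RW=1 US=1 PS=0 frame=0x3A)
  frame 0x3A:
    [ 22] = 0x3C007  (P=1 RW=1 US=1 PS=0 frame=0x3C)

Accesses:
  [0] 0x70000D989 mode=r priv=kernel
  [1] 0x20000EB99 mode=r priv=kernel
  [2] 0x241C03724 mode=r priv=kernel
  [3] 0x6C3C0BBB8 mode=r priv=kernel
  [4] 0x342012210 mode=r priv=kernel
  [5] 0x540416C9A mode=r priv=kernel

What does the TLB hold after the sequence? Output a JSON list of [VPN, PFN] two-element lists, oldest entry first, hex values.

Trace:
#0 VA=0x70000D989 (r,kernel):
  lvl0: tbl 0x11, slot 28 ⇒ 0x14007 (P1/RW1/US1/PS0)
  lvl1: tbl 0x14, slot 0 ⇒ 0x18007 (P1/RW1/US1/PS0)
  lvl2: tbl 0x18, slot 13 ⇒ 0x19007 (P1/RW1/US1/PS0)
  ✓ 0x19989  — 3 lookups
#1 VA=0x20000EB99 (r,kernel):
  lvl0: tbl 0x11, slot 8 ⇒ 0x1B007 (P1/RW1/US1/PS0)
  lvl1: tbl 0x1B, slot 0 ⇒ 0x1D007 (P1/RW1/US1/PS0)
  lvl2: tbl 0x1D, slot 14 ⇒ 0x1F007 (P1/RW1/US1/PS0)
  ✓ 0x1FB99  — 3 lookups
#2 VA=0x241C03724 (r,kernel):
  lvl0: tbl 0x11, slot 9 ⇒ 0x21007 (P1/RW1/US1/PS0)
  lvl1: tbl 0x21, slot 14 ⇒ 0x23007 (P1/RW1/US1/PS0)
  lvl2: tbl 0x23, slot 3 ⇒ 0x25007 (P1/RW1/US1/PS0)
  ✓ 0x25724  — 3 lookups
#3 VA=0x6C3C0BBB8 (r,kernel):
  lvl0: tbl 0x11, slot 27 ⇒ 0x26007 (P1/RW1/US1/PS0)
  lvl1: tbl 0x26, slot 30 ⇒ 0x29007 (P1/RW1/US1/PS0)
  lvl2: tbl 0x29, slot 11 ⇒ 0x2C007 (P1/RW1/US1/PS0)
  ✓ 0x2CBB8  — 3 lookups
#4 VA=0x342012210 (r,kernel):
  lvl0: tbl 0x11, slot 13 ⇒ 0x2F007 (P1/RW1/US1/PS0)
  lvl1: tbl 0x2F, slot 16 ⇒ 0x33007 (P1/RW1/US1/PS0)
  lvl2: tbl 0x33, slot 18 ⇒ 0x35007 (P1/RW1/US1/PS0)
  ✓ 0x35210  — 3 lookups
#5 VA=0x540416C9A (r,kernel):
  lvl0: tbl 0x11, slot 21 ⇒ 0x39007 (P1/RW1/US1/PS0)
  lvl1: tbl 0x39, slot 2 ⇒ 0x3A007 (P1/RW1/US1/PS0)
  lvl2: tbl 0x3A, slot 22 ⇒ 0x3C007 (P1/RW1/US1/PS0)
  ✓ 0x3CC9A  — 3 lookups

TLB: [["0x342012", "0x35"], ["0x540416", "0x3C"]]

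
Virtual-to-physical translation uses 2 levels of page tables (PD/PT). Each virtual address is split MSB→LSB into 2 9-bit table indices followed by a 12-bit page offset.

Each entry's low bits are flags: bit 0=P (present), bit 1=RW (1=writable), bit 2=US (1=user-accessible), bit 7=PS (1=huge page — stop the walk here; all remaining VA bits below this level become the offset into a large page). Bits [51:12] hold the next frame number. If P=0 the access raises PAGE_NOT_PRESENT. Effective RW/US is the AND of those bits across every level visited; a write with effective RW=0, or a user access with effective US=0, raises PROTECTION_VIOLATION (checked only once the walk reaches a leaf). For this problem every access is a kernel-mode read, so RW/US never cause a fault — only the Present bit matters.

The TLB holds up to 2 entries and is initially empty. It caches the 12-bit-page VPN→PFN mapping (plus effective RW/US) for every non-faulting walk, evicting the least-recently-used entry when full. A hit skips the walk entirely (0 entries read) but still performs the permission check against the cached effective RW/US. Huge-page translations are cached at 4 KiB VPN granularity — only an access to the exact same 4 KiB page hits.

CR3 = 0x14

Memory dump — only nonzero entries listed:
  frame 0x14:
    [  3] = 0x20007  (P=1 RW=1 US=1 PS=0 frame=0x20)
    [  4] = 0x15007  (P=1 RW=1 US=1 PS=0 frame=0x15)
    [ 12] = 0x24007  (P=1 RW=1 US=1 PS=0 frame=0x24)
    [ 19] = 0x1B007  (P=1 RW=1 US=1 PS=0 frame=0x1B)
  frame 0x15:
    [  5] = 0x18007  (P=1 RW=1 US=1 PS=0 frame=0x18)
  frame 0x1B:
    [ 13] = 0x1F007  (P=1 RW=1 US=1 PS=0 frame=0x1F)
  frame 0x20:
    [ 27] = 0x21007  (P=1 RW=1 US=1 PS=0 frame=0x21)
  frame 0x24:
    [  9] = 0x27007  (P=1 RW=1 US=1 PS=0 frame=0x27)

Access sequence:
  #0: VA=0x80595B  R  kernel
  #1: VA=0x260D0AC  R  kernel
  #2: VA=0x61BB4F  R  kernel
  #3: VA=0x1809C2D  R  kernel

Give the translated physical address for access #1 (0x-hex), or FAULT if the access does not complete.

Walk each access:
#0 VA=0x80595B (r,kernel):
  [0] read 0x14 idx=4: raw=0x15007 flags P=1 W=1 U=1 S=0
  [1] read 0x15 idx=5: raw=0x18007 flags P=1 W=1 U=1 S=0
  → PA=0x1895B  (2 entries read)
#1 VA=0x260D0AC (r,kernel):
  [0] read 0x14 idx=19: raw=0x1B007 flags P=1 W=1 U=1 S=0
  [1] read 0x1B idx=13: raw=0x1F007 flags P=1 W=1 U=1 S=0
  → PA=0x1F0AC  (2 entries read)
#2 VA=0x61BB4F (r,kernel):
  [0] read 0x14 idx=3: raw=0x20007 flags P=1 W=1 U=1 S=0
  [1] read 0x20 idx=27: raw=0x21007 flags P=1 W=1 U=1 S=0
  → PA=0x21B4F  (2 entries read)
#3 VA=0x1809C2D (r,kernel):
  [0] read 0x14 idx=12: raw=0x24007 flags P=1 W=1 U=1 S=0
  [1] read 0x24 idx=9: raw=0x27007 flags P=1 W=1 U=1 S=0
  → PA=0x27C2D  (2 entries read)

Access #1 PA: 0x1F0AC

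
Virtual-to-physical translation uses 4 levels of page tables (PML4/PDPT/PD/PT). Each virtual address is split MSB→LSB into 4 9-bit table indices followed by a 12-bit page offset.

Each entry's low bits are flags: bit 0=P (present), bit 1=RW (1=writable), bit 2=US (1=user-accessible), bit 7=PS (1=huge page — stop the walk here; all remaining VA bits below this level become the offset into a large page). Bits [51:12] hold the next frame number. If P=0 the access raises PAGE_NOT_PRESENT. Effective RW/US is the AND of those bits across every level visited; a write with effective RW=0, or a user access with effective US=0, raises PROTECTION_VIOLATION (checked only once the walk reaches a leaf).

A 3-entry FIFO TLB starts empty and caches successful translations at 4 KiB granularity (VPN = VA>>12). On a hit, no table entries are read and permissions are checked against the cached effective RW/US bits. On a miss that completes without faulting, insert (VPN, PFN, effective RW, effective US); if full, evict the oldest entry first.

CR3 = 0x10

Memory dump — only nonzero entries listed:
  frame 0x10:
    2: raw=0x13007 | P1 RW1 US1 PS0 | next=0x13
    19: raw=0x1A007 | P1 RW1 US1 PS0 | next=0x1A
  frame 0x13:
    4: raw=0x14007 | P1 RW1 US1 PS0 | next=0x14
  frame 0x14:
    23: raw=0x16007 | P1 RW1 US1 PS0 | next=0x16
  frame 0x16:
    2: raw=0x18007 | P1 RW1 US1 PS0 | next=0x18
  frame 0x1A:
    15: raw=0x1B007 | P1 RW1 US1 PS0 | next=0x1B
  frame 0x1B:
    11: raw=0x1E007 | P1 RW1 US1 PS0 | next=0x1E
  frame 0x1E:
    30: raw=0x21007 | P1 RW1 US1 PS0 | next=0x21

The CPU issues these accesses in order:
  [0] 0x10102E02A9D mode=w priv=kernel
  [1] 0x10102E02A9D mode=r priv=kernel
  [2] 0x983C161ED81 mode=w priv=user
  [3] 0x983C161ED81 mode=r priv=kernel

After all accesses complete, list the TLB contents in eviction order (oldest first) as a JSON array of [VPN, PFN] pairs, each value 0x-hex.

Walk each access:
#0 VA=0x10102E02A9D (w,kernel):
  [0] read 0x10 idx=2: raw=0x13007 flags P=1 W=1 U=1 S=0
  [1] read 0x13 idx=4: raw=0x14007 flags P=1 W=1 U=1 S=0
  [2] read 0x14 idx=23: raw=0x16007 flags P=1 W=1 U=1 S=0
  [3] read 0x16 idx=2: raw=0x18007 flags P=1 W=1 U=1 S=0
  → PA=0x18A9D  (4 entries read)
#1 VA=0x10102E02A9D (r,kernel):
  TLB hit vpn=0x10102E02 → PA=0x18A9D
#2 VA=0x983C161ED81 (w,user):
  [0] read 0x10 idx=19: raw=0x1A007 flags P=1 W=1 U=1 S=0
  [1] read 0x1A idx=15: raw=0x1B007 flags P=1 W=1 U=1 S=0
  [2] read 0x1B idx=11: raw=0x1E007 flags P=1 W=1 U=1 S=0
  [3] read 0x1E idx=30: raw=0x21007 flags P=1 W=1 U=1 S=0
  → PA=0x21D81  (4 entries read)
#3 VA=0x983C161ED81 (r,kernel):
  TLB hit vpn=0x983C161E → PA=0x21D81

TLB: [["0x10102E02", "0x18"], ["0x983C161E", "0x21"]]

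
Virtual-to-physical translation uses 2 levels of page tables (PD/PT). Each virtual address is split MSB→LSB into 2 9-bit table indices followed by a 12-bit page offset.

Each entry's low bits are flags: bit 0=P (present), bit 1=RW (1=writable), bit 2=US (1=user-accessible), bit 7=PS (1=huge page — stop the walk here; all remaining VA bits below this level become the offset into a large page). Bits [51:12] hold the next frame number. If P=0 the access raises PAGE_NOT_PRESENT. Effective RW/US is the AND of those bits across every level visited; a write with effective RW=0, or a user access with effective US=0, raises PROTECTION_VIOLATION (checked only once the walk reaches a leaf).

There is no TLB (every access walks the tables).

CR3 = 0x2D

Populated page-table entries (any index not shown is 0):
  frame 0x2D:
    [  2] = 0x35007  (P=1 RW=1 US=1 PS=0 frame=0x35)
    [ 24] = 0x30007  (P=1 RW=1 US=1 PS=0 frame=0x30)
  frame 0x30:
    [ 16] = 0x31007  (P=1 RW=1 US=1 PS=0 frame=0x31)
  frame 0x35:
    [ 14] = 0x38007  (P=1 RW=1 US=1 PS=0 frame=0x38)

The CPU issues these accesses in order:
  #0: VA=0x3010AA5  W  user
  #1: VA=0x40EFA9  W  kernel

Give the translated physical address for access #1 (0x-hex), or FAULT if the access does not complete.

Trace:
#0 VA=0x3010AA5 (w,user):
  L0 @0x2D[24] → 0x30007  P=1,RW=1,US=1,PS=0
  L1 @0x30[16] → 0x31007  P=1,RW=1,US=1,PS=0
  ✓ 0x31AA5  — 2 lookups
#1 VA=0x40EFA9 (w,kernel):
  L0 @0x2D[2] → 0x35007  P=1,RW=1,US=1,PS=0
  L1 @0x35[14] → 0x38007  P=1,RW=1,US=1,PS=0
  ✓ 0x38FA9  — 2 lookups

Access #1 PA: 0x38FA9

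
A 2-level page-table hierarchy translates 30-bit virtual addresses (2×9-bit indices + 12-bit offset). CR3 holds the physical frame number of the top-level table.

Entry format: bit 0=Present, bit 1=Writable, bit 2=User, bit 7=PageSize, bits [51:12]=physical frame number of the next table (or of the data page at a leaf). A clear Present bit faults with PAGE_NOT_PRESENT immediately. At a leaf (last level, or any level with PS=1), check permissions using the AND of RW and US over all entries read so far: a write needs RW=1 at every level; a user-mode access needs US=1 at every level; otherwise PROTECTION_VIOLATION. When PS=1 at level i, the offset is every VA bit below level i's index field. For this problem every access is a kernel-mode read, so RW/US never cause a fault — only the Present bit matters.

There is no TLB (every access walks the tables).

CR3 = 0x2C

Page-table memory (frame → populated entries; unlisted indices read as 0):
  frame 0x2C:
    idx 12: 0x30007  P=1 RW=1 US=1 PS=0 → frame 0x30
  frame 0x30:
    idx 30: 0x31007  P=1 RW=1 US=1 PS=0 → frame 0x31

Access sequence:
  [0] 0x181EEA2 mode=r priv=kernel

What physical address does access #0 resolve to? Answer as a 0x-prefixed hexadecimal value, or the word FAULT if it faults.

Trace:
#0 VA=0x181EEA2 (r,kernel):
  L0 @0x2C[12] → 0x30007  P=1,RW=1,US=1,PS=0
  L1 @0x30[30] → 0x31007  P=1,RW=1,US=1,PS=0
  ⇒ phys 0x31EA2  [2 reads]

Access #0 PA: 0x31EA2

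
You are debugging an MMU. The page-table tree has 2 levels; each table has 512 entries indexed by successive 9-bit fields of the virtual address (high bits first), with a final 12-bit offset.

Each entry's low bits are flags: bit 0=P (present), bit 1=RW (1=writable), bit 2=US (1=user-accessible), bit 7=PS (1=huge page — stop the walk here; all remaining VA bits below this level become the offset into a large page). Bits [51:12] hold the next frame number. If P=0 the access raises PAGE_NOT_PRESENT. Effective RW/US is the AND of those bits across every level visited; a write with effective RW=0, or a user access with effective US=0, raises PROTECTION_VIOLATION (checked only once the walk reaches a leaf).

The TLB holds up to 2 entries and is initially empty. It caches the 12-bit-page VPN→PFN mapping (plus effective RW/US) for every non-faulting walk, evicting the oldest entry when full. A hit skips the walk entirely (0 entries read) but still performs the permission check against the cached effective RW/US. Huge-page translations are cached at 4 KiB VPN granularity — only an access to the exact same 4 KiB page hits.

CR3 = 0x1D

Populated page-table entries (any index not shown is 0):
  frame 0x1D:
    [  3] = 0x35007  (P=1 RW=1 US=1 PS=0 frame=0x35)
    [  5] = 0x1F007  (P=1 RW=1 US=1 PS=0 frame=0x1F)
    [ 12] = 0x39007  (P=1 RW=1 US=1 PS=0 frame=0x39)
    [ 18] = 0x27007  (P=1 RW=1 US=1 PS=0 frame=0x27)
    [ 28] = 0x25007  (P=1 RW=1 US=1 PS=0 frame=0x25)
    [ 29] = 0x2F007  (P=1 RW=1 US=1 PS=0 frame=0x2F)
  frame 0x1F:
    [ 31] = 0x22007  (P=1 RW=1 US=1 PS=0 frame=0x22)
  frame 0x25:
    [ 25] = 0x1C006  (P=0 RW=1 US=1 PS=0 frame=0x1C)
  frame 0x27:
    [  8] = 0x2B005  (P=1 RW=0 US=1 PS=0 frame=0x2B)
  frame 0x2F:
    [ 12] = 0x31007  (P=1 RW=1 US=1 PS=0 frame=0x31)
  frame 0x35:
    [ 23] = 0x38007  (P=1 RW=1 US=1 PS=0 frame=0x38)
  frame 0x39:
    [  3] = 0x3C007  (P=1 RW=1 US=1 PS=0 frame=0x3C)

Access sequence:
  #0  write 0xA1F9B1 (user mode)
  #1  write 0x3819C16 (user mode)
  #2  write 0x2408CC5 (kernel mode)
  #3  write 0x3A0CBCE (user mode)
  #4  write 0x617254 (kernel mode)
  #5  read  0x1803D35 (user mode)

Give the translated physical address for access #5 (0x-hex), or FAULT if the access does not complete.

Walk each access:
#0 VA=0xA1F9B1 (w,user):
  [0] read 0x1D idx=5: raw=0x1F007 flags P=1 W=1 U=1 S=0
  [1] read 0x1F idx=31: raw=0x22007 flags P=1 W=1 U=1 S=0
  ✓ 0x229B1  — 2 lookups
#1 VA=0x3819C16 (w,user):
  [0] read 0x1D idx=28: raw=0x25007 flags P=1 W=1 U=1 S=0
  [1] read 0x25 idx=25: raw=0x1C006 flags P=0 W=1 U=1 S=0
  ✗ PAGE_NOT_PRESENT  [2 reads]
#2 VA=0x2408CC5 (w,kernel):
  [0] read 0x1D idx=18: raw=0x27007 flags P=1 W=1 U=1 S=0
  [1] read 0x27 idx=8: raw=0x2B005 flags P=1 W=0 U=1 S=0
  ✗ PROTECTION_VIOLATION  [2 reads]
#3 VA=0x3A0CBCE (w,user):
  [0] read 0x1D idx=29: raw=0x2F007 flags P=1 W=1 U=1 S=0
  [1] read 0x2F idx=12: raw=0x31007 flags P=1 W=1 U=1 S=0
  ✓ 0x31BCE  — 2 lookups
#4 VA=0x617254 (w,kernel):
  [0] read 0x1D idx=3: raw=0x35007 flags P=1 W=1 U=1 S=0
  [1] read 0x35 idx=23: raw=0x38007 flags P=1 W=1 U=1 S=0
  ✓ 0x38254  — 2 lookups
#5 VA=0x1803D35 (r,user):
  [0] read 0x1D idx=12: raw=0x39007 flags P=1 W=1 U=1 S=0
  [1] read 0x39 idx=3: raw=0x3C007 flags P=1 W=1 U=1 S=0
  ✓ 0x3CD35  — 2 lookups

Access #5 PA: 0x3CD35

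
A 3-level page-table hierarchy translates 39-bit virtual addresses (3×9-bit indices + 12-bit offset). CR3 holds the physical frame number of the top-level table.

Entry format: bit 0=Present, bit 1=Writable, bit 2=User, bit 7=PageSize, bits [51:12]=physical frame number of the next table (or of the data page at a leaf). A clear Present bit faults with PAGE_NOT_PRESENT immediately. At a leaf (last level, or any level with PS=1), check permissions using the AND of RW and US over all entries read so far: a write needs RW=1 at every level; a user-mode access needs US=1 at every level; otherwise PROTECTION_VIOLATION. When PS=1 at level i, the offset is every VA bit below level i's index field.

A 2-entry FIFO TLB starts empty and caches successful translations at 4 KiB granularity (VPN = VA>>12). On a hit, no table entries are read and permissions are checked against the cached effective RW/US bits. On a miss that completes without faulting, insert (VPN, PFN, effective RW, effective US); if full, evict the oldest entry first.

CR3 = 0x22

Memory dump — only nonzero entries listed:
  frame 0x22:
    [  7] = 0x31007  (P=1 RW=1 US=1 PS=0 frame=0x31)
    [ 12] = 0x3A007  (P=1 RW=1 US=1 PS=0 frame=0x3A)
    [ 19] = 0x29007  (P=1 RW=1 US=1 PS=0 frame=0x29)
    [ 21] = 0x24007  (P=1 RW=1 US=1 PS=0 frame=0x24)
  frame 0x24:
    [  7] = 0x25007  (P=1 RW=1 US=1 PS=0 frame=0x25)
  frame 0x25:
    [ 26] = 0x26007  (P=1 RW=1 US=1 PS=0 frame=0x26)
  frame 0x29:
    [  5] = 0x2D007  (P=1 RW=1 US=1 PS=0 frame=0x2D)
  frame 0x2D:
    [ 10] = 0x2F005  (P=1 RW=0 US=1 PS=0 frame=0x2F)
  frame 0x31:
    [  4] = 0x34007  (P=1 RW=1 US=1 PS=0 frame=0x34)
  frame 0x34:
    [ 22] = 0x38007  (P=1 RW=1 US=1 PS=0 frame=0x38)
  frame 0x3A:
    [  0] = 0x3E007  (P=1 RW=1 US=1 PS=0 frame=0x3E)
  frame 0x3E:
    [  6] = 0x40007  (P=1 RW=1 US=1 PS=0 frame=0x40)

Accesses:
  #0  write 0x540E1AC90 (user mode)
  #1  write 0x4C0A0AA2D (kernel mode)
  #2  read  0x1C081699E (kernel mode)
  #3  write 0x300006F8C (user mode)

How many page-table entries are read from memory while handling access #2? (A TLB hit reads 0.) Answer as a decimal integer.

Per-access translation:
#0 VA=0x540E1AC90 (w,user):
  L0: frame=0x22 idx=21 entry=0x24007 [P=1 RW=1 US=1 PS=0]
  L1: frame=0x24 idx=7 entry=0x25007 [P=1 RW=1 US=1 PS=0]
  L2: frame=0x25 idx=26 entry=0x26007 [P=1 RW=1 US=1 PS=0]
  ✓ 0x26C90  — 3 lookups
#1 VA=0x4C0A0AA2D (w,kernel):
  L0: frame=0x22 idx=19 entry=0x29007 [P=1 RW=1 US=1 PS=0]
  L1: frame=0x29 idx=5 entry=0x2D007 [P=1 RW=1 US=1 PS=0]
  L2: frame=0x2D idx=10 entry=0x2F005 [P=1 RW=0 US=1 PS=0]
  → PROTECTION_VIOLATION  (3 entries read)
#2 VA=0x1C081699E (r,kernel):
  L0: frame=0x22 idx=7 entry=0x31007 [P=1 RW=1 US=1 PS=0]
  L1: frame=0x31 idx=4 entry=0x34007 [P=1 RW=1 US=1 PS=0]
  L2: frame=0x34 idx=22 entry=0x38007 [P=1 RW=1 US=1 PS=0]
  ✓ 0x3899E  — 3 lookups
#3 VA=0x300006F8C (w,user):
  L0: frame=0x22 idx=12 entry=0x3A007 [P=1 RW=1 US=1 PS=0]
  L1: frame=0x3A idx=0 entry=0x3E007 [P=1 RW=1 US=1 PS=0]
  L2: frame=0x3E idx=6 entry=0x40007 [P=1 RW=1 US=1 PS=0]
  ✓ 0x40F8C  — 3 lookups

Entries read for #2: 3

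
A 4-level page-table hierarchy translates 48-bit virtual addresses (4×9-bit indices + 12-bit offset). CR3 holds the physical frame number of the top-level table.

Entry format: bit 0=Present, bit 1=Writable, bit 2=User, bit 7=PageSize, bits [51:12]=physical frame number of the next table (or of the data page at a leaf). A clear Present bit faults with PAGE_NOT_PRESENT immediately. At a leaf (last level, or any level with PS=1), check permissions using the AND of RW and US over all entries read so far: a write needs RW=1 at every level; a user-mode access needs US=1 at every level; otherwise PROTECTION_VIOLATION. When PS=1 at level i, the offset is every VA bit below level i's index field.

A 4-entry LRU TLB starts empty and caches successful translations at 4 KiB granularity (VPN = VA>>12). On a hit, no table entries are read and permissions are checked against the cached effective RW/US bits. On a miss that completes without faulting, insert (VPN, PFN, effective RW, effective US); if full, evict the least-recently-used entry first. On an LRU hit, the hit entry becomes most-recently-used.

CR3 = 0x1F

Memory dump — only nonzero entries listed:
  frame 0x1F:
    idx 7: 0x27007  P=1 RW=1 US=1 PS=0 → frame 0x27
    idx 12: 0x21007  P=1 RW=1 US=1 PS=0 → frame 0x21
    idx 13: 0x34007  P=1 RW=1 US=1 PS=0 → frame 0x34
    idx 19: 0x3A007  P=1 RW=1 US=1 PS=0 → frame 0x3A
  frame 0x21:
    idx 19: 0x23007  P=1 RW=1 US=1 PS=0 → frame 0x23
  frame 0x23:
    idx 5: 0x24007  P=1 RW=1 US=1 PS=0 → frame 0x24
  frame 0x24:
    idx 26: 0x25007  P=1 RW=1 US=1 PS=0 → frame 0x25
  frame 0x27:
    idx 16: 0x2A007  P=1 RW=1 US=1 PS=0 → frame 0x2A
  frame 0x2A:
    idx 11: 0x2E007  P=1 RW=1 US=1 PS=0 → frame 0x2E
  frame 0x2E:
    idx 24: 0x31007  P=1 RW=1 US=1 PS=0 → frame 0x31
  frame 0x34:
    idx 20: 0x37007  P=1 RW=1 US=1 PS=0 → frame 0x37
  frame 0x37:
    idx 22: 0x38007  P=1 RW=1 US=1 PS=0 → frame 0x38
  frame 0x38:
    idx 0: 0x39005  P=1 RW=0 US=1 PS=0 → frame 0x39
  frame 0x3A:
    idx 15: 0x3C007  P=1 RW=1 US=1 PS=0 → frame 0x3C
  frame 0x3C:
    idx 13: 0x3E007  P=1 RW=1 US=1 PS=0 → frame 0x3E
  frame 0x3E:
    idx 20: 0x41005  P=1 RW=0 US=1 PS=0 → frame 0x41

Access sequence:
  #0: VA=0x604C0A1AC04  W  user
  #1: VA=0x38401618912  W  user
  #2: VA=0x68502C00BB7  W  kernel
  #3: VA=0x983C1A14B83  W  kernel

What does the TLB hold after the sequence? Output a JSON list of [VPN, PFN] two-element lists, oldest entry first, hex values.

Trace:
#0 VA=0x604C0A1AC04 (w,user):
  lvl0: tbl 0x1F, slot 12 ⇒ 0x21007 (P1/RW1/US1/PS0)
  lvl1: tbl 0x21, slot 19 ⇒ 0x23007 (P1/RW1/US1/PS0)
  lvl2: tbl 0x23, slot 5 ⇒ 0x24007 (P1/RW1/US1/PS0)
  lvl3: tbl 0x24, slot 26 ⇒ 0x25007 (P1/RW1/US1/PS0)
  → PA=0x25C04  (4 entries read)
#1 VA=0x38401618912 (w,user):
  lvl0: tbl 0x1F, slot 7 ⇒ 0x27007 (P1/RW1/US1/PS0)
  lvl1: tbl 0x27, slot 16 ⇒ 0x2A007 (P1/RW1/US1/PS0)
  lvl2: tbl 0x2A, slot 11 ⇒ 0x2E007 (P1/RW1/US1/PS0)
  lvl3: tbl 0x2E, slot 24 ⇒ 0x31007 (P1/RW1/US1/PS0)
  → PA=0x31912  (4 entries read)
#2 VA=0x68502C00BB7 (w,kernel):
  lvl0: tbl 0x1F, slot 13 ⇒ 0x34007 (P1/RW1/US1/PS0)
  lvl1: tbl 0x34, slot 20 ⇒ 0x37007 (P1/RW1/US1/PS0)
  lvl2: tbl 0x37, slot 22 ⇒ 0x38007 (P1/RW1/US1/PS0)
  lvl3: tbl 0x38, slot 0 ⇒ 0x39005 (P1/RW0/US1/PS0)
  → PROTECTION_VIOLATION  (4 entries read)
#3 VA=0x983C1A14B83 (w,kernel):
  lvl0: tbl 0x1F, slot 19 ⇒ 0x3A007 (P1/RW1/US1/PS0)
  lvl1: tbl 0x3A, slot 15 ⇒ 0x3C007 (P1/RW1/US1/PS0)
  lvl2: tbl 0x3C, slot 13 ⇒ 0x3E007 (P1/RW1/US1/PS0)
  lvl3: tbl 0x3E, slot 20 ⇒ 0x41005 (P1/RW0/US1/PS0)
  → PROTECTION_VIOLATION  (4 entries read)

TLB: [["0x604C0A1A", "0x25"], ["0x38401618", "0x31"]]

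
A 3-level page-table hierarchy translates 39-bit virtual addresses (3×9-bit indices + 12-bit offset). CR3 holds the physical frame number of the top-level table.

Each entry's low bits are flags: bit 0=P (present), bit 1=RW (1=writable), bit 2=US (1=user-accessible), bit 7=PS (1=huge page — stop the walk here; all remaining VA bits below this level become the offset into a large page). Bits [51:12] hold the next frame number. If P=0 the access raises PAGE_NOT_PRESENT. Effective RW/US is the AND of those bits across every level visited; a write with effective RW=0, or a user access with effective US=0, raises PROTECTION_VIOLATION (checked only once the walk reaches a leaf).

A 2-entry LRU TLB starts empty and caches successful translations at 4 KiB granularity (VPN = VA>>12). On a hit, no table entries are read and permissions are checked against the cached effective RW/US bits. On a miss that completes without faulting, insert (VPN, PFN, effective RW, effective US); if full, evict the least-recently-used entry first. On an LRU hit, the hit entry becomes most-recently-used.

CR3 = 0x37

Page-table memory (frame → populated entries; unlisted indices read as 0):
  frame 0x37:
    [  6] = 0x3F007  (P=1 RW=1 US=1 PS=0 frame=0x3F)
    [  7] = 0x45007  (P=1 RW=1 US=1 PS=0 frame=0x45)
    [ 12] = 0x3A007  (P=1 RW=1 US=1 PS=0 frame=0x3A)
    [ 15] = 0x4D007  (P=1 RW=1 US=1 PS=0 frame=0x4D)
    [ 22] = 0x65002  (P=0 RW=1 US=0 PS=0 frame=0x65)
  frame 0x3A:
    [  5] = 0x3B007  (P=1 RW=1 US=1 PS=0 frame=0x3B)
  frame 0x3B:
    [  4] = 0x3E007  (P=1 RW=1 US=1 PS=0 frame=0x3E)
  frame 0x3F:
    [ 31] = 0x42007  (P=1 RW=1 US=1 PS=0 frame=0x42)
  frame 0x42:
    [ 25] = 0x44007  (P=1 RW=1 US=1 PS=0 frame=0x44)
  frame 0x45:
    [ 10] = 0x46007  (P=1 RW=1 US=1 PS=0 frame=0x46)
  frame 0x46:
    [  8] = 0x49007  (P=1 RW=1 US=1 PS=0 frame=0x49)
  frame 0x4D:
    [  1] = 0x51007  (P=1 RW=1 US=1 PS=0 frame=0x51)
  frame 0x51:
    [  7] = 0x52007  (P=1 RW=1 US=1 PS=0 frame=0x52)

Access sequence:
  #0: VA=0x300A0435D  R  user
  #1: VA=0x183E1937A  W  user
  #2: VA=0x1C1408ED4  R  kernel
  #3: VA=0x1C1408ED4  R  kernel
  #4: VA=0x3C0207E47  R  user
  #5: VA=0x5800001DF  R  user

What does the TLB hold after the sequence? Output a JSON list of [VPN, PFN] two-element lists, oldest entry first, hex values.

Trace:
#0 VA=0x300A0435D (r,user):
  L0: frame=0x37 idx=12 entry=0x3A007 [P=1 RW=1 US=1 PS=0]
  L1: frame=0x3A idx=5 entry=0x3B007 [P=1 RW=1 US=1 PS=0]
  L2: frame=0x3B idx=4 entry=0x3E007 [P=1 RW=1 US=1 PS=0]
  ⇒ phys 0x3E35D  [3 reads]
#1 VA=0x183E1937A (w,user):
  L0: frame=0x37 idx=6 entry=0x3F007 [P=1 RW=1 US=1 PS=0]
  L1: frame=0x3F idx=31 entry=0x42007 [P=1 RW=1 US=1 PS=0]
  L2: frame=0x42 idx=25 entry=0x44007 [P=1 RW=1 US=1 PS=0]
  ⇒ phys 0x4437A  [3 reads]
#2 VA=0x1C1408ED4 (r,kernel):
  L0: frame=0x37 idx=7 entry=0x45007 [P=1 RW=1 US=1 PS=0]
  L1: frame=0x45 idx=10 entry=0x46007 [P=1 RW=1 US=1 PS=0]
  L2: frame=0x46 idx=8 entry=0x49007 [P=1 RW=1 US=1 PS=0]
  ⇒ phys 0x49ED4  [3 reads]
#3 VA=0x1C1408ED4 (r,kernel):
  TLB hit vpn=0x1C1408 → PA=0x49ED4
#4 VA=0x3C0207E47 (r,user):
  L0: frame=0x37 idx=15 entry=0x4D007 [P=1 RW=1 US=1 PS=0]
  L1: frame=0x4D idx=1 entry=0x51007 [P=1 RW=1 US=1 PS=0]
  L2: frame=0x51 idx=7 entry=0x52007 [P=1 RW=1 US=1 PS=0]
  ⇒ phys 0x52E47  [3 reads]
#5 VA=0x5800001DF (r,user):
  L0: frame=0x37 idx=22 entry=0x65002 [P=0 RW=1 US=0 PS=0]
  → PAGE_NOT_PRESENT  (1 entries read)

TLB: [["0x1C1408", "0x49"], ["0x3C0207", "0x52"]]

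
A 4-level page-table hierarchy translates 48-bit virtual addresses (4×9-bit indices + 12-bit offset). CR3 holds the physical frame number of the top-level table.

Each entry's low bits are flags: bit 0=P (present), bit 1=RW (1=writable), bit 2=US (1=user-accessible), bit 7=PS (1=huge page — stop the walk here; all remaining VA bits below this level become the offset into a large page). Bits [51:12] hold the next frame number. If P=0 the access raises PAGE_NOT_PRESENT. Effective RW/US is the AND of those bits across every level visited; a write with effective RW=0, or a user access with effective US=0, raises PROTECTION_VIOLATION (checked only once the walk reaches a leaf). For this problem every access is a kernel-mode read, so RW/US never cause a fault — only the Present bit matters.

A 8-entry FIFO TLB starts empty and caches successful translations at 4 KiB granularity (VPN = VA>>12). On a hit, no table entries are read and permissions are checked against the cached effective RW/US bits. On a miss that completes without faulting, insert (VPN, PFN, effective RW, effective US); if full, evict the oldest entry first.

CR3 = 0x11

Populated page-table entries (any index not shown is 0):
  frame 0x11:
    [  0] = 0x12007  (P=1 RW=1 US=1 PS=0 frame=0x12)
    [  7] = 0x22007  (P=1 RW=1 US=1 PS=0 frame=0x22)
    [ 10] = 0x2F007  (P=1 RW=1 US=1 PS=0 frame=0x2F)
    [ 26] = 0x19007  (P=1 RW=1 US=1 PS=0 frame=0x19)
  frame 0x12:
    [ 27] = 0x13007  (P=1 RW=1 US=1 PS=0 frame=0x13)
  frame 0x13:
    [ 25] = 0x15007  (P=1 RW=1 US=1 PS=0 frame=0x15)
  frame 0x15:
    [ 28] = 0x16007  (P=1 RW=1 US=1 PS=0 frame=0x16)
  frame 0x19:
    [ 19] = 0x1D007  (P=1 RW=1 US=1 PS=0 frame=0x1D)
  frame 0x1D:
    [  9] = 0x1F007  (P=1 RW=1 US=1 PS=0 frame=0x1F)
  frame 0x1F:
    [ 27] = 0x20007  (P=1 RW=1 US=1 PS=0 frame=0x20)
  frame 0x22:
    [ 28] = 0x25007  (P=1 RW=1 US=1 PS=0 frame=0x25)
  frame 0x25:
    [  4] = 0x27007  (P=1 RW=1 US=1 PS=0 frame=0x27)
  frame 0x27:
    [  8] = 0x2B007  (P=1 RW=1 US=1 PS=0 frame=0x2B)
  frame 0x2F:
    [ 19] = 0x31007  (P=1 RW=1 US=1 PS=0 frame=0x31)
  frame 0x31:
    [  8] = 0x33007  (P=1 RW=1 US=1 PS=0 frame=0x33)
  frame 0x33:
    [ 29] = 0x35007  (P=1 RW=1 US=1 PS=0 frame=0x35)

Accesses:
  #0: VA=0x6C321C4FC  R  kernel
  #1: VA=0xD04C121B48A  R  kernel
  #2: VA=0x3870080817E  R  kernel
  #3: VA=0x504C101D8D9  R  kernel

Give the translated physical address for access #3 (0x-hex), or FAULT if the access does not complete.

Walk each access:
#0 VA=0x6C321C4FC (r,kernel):
  lvl0: tbl 0x11, slot 0 ⇒ 0x12007 (P1/RW1/US1/PS0)
  lvl1: tbl 0x12, slot 27 ⇒ 0x13007 (P1/RW1/US1/PS0)
  lvl2: tbl 0x13, slot 25 ⇒ 0x15007 (P1/RW1/US1/PS0)
  lvl3: tbl 0x15, slot 28 ⇒ 0x16007 (P1/RW1/US1/PS0)
  ⇒ phys 0x164FC  [4 reads]
#1 VA=0xD04C121B48A (r,kernel):
  lvl0: tbl 0x11, slot 26 ⇒ 0x19007 (P1/RW1/US1/PS0)
  lvl1: tbl 0x19, slot 19 ⇒ 0x1D007 (P1/RW1/US1/PS0)
  lvl2: tbl 0x1D, slot 9 ⇒ 0x1F007 (P1/RW1/US1/PS0)
  lvl3: tbl 0x1F, slot 27 ⇒ 0x20007 (P1/RW1/US1/PS0)
  ⇒ phys 0x2048A  [4 reads]
#2 VA=0x3870080817E (r,kernel):
  lvl0: tbl 0x11, slot 7 ⇒ 0x22007 (P1/RW1/US1/PS0)
  lvl1: tbl 0x22, slot 28 ⇒ 0x25007 (P1/RW1/US1/PS0)
  lvl2: tbl 0x25, slot 4 ⇒ 0x27007 (P1/RW1/US1/PS0)
  lvl3: tbl 0x27, slot 8 ⇒ 0x2B007 (P1/RW1/US1/PS0)
  ⇒ phys 0x2B17E  [4 reads]
#3 VA=0x504C101D8D9 (r,kernel):
  lvl0: tbl 0x11, slot 10 ⇒ 0x2F007 (P1/RW1/US1/PS0)
  lvl1: tbl 0x2F, slot 19 ⇒ 0x31007 (P1/RW1/US1/PS0)
  lvl2: tbl 0x31, slot 8 ⇒ 0x33007 (P1/RW1/US1/PS0)
  lvl3: tbl 0x33, slot 29 ⇒ 0x35007 (P1/RW1/US1/PS0)
  ⇒ phys 0x358D9  [4 reads]

Access #3 PA: 0x358D9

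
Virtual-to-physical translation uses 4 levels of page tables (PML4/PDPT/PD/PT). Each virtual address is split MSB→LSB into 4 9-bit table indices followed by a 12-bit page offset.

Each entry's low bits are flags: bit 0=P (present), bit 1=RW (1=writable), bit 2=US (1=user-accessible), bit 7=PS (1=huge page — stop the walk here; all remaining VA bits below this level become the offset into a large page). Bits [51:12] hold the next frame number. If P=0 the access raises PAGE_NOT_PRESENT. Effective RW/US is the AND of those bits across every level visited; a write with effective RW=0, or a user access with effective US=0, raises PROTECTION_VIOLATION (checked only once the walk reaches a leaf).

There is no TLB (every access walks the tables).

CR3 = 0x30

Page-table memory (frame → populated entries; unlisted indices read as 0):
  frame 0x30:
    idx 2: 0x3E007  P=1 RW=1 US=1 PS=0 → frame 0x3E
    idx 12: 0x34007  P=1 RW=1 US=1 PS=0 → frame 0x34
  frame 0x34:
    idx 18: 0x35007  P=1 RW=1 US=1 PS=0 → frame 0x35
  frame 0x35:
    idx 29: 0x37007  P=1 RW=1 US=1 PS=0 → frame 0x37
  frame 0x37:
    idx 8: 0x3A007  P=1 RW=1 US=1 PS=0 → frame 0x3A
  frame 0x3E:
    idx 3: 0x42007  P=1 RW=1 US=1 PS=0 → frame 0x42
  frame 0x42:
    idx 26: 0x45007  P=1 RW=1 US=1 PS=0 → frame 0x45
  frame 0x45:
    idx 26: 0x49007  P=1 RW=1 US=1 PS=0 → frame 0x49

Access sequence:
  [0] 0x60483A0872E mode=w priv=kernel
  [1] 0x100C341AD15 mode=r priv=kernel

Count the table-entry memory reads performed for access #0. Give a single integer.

Walk each access:
#0 VA=0x60483A0872E (w,kernel):
  lvl0: tbl 0x30, slot 12 ⇒ 0x34007 (P1/RW1/US1/PS0)
  lvl1: tbl 0x34, slot 18 ⇒ 0x35007 (P1/RW1/US1/PS0)
  lvl2: tbl 0x35, slot 29 ⇒ 0x37007 (P1/RW1/US1/PS0)
  lvl3: tbl 0x37, slot 8 ⇒ 0x3A007 (P1/RW1/US1/PS0)
  ✓ 0x3A72E  — 4 lookups
#1 VA=0x100C341AD15 (r,kernel):
  lvl0: tbl 0x30, slot 2 ⇒ 0x3E007 (P1/RW1/US1/PS0)
  lvl1: tbl 0x3E, slot 3 ⇒ 0x42007 (P1/RW1/US1/PS0)
  lvl2: tbl 0x42, slot 26 ⇒ 0x45007 (P1/RW1/US1/PS0)
  lvl3: tbl 0x45, slot 26 ⇒ 0x49007 (P1/RW1/US1/PS0)
  ✓ 0x49D15  — 4 lookups

Entries read for #0: 4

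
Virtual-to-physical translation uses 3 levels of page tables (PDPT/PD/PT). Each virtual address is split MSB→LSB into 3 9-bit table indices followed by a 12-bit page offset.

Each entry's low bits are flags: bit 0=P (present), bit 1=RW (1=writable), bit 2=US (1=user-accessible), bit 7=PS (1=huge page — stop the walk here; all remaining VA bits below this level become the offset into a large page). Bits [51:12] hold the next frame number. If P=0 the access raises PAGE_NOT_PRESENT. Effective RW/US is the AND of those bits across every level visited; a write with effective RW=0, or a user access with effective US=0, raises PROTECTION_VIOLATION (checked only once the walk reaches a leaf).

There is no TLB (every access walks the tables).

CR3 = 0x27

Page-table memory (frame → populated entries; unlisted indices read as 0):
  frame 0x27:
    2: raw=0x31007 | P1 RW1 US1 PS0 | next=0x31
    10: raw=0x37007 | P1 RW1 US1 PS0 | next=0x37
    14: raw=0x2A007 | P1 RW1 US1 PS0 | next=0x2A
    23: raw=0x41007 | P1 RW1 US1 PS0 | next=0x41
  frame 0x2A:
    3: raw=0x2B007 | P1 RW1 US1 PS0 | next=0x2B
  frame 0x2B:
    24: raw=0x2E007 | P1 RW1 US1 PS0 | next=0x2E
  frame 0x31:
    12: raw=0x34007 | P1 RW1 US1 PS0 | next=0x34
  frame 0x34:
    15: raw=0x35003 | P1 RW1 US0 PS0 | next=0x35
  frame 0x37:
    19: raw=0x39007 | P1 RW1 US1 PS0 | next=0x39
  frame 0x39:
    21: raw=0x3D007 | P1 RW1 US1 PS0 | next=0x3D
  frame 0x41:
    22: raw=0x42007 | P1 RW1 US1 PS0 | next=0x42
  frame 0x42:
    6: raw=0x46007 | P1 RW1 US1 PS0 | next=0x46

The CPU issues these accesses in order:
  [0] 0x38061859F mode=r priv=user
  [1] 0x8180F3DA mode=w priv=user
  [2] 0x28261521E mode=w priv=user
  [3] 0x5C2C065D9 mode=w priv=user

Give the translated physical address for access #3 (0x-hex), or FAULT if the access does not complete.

Walk each access:
#0 VA=0x38061859F (r,user):
  [0] read 0x27 idx=14: raw=0x2A007 flags P=1 W=1 U=1 S=0
  [1] read 0x2A idx=3: raw=0x2B007 flags P=1 W=1 U=1 S=0
  [2] read 0x2B idx=24: raw=0x2E007 flags P=1 W=1 U=1 S=0
  → PA=0x2E59F  (3 entries read)
#1 VA=0x8180F3DA (w,user):
  [0] read 0x27 idx=2: raw=0x31007 flags P=1 W=1 U=1 S=0
  [1] read 0x31 idx=12: raw=0x34007 flags P=1 W=1 U=1 S=0
  [2] read 0x34 idx=15: raw=0x35003 flags P=1 W=1 U=0 S=0
  ✗ PROTECTION_VIOLATION  [3 reads]
#2 VA=0x28261521E (w,user):
  [0] read 0x27 idx=10: raw=0x37007 flags P=1 W=1 U=1 S=0
  [1] read 0x37 idx=19: raw=0x39007 flags P=1 W=1 U=1 S=0
  [2] read 0x39 idx=21: raw=0x3D007 flags P=1 W=1 U=1 S=0
  → PA=0x3D21E  (3 entries read)
#3 VA=0x5C2C065D9 (w,user):
  [0] read 0x27 idx=23: raw=0x41007 flags P=1 W=1 U=1 S=0
  [1] read 0x41 idx=22: raw=0x42007 flags P=1 W=1 U=1 S=0
  [2] read 0x42 idx=6: raw=0x46007 flags P=1 W=1 U=1 S=0
  → PA=0x465D9  (3 entries read)

Access #3 PA: 0x465D9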